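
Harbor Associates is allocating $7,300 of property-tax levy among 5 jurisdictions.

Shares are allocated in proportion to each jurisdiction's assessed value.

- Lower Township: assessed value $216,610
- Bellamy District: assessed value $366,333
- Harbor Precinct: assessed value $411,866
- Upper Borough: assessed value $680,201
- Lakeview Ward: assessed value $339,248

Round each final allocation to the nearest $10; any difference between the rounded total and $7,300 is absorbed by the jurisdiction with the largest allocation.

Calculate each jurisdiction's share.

Lower Township: $790 · Bellamy District: $1,330 · Harbor Precinct: $1,490 · Upper Borough: $2,460 · Lakeview Ward: $1,230

Assessed value total: 2,014,258.
Pro-rata amounts: Lower Township 216,610/2,014,258 × $7,300 = 785.03; Bellamy District 366,333/2,014,258 × $7,300 = 1,327.65; Harbor Precinct 411,866/2,014,258 × $7,300 = 1,492.67; Upper Borough 680,201/2,014,258 × $7,300 = 2,465.16; Lakeview Ward 339,248/2,014,258 × $7,300 = 1,229.49.
After rounding ($10): Lower Township $790; Bellamy District $1,330; Harbor Precinct $1,490; Upper Borough $2,470; Lakeview Ward $1,230. Sum = $7,310.
Difference $7,300 − $7,310 = −$10 applied to largest allocation (Upper Borough): Upper Borough becomes $2,460.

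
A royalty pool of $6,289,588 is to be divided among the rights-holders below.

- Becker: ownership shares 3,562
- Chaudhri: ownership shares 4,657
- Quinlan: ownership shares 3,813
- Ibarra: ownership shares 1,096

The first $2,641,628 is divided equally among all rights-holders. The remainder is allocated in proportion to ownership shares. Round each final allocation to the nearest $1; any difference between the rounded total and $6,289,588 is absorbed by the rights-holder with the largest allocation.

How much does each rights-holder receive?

Becker: $1,650,202 · Chaudhri: $1,954,478 · Quinlan: $1,719,949 · Ibarra: $964,959

$2,641,628 shared equally gives $660,407 per rights-holder.
Remainder $3,647,960 by ownership shares (total 13,128): Becker 989,795.36 → $989,795; Chaudhri 1,294,069.91 → $1,294,070; Quinlan 1,059,542.31 → $1,059,542; Ibarra 304,552.42 → $304,552.
Rounding difference +$1 on remainder applied to Chaudhri.
Totals: Becker $660,407 + $989,795 = $1,650,202; Chaudhri $660,407 + $1,294,071 = $1,954,478; Quinlan $660,407 + $1,059,542 = $1,719,949; Ibarra $660,407 + $304,552 = $964,959.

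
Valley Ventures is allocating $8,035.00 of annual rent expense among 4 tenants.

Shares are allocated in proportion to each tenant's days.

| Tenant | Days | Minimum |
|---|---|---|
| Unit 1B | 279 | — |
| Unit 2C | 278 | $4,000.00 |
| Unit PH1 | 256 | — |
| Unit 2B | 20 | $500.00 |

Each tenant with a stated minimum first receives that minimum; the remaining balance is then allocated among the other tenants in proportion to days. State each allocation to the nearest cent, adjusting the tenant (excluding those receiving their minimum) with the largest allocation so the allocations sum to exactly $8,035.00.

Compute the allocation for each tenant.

Unit 1B: $1,843.49 | Unit 2C: $4,000.00 | Unit PH1: $1,691.51 | Unit 2B: $500.00

Guaranteed amounts: Unit 2C $4,000.00; Unit 2B $500.00. Remaining pool $3,535.00.
Remaining pool split over remaining days 535: Unit 1B 1,843.4860 → $1,843.49; Unit PH1 1,691.5140 → $1,691.51.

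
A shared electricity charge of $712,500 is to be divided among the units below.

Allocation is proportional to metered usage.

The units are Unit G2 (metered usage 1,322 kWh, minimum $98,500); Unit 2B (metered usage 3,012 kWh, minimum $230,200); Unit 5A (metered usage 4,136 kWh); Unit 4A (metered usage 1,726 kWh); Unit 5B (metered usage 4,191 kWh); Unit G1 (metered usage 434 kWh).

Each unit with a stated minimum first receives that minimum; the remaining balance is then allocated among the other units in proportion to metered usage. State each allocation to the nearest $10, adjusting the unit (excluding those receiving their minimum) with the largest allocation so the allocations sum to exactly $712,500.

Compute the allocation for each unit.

Unit G2: $98,500 · Unit 2B: $230,200 · Unit 5A: $151,370 · Unit 4A: $63,170 · Unit 5B: $153,380 · Unit G1: $15,880

Minimums first: Unit G2 $98,500; Unit 2B $230,200. Balance $383,800.
Balance split over remaining metered usage 10,487: Unit 5A 151,368.06 → $151,370; Unit 4A 63,167.62 → $63,170; Unit 5B 153,380.93 → $153,380; Unit G1 15,883.40 → $15,880.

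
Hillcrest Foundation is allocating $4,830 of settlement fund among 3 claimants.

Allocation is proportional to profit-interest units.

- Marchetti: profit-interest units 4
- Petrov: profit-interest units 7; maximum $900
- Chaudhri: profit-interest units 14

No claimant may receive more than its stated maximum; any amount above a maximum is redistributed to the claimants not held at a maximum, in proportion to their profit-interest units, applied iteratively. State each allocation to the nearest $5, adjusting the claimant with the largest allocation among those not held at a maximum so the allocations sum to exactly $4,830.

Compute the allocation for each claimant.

Marchetti: $875 | Petrov: $900 | Chaudhri: $3,055

Combined profit-interest units = 25.
Unconstrained shares: Marchetti 772.80; Petrov 1,352.40; Chaudhri 2,704.80.
Cap binds for Petrov ($900); residual $3,930 reallocated over remaining profit-interest units 18.
Remaining shares: Marchetti 873.33 → $875; Chaudhri 3,056.67 → $3,055.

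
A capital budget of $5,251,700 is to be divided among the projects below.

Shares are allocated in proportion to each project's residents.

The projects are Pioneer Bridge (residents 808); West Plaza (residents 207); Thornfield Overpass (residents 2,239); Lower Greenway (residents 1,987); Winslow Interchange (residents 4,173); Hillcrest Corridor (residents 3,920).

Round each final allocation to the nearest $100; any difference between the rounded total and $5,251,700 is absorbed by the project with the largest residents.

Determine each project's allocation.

Pioneer Bridge: $318,200 · West Plaza: $81,500 · Thornfield Overpass: $881,800 · Lower Greenway: $782,600 · Winslow Interchange: $1,643,700 · Hillcrest Corridor: $1,543,900

Sum of residents: 13,334.
Pro-rata amounts: Pioneer Bridge 808/13,334 × $5,251,700 = 318,237.11; West Plaza 207/13,334 × $5,251,700 = 81,528.57; Thornfield Overpass 2,239/13,334 × $5,251,700 = 881,847.63; Lower Greenway 1,987/13,334 × $5,251,700 = 782,595.46; Winslow Interchange 4,173/13,334 × $5,251,700 = 1,643,568.63; Hillcrest Corridor 3,920/13,334 × $5,251,700 = 1,543,922.60.
Rounded to nearest $100: Pioneer Bridge $318,200; West Plaza $81,500; Thornfield Overpass $881,800; Lower Greenway $782,600; Winslow Interchange $1,643,600; Hillcrest Corridor $1,543,900. Sum = $5,251,600.
Difference $5,251,700 − $5,251,600 = +$100 applied to largest residents (Winslow Interchange): Winslow Interchange becomes $1,643,700.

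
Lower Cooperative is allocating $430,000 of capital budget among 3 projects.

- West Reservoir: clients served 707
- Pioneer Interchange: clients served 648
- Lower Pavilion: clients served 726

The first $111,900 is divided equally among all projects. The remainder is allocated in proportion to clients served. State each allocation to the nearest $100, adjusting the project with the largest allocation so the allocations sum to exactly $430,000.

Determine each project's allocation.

First tranche $111,900 split equally: $37,300 each.
Remainder $318,100 by clients served (total 2,081): West Reservoir 108,071.46 → $108,100; Pioneer Interchange 99,052.76 → $99,100; Lower Pavilion 110,975.78 → $111,000.
Rounding difference −$100 on remainder applied to Lower Pavilion.
Totals: West Reservoir $37,300 + $108,100 = $145,400; Pioneer Interchange $37,300 + $99,100 = $136,400; Lower Pavilion $37,300 + $110,900 = $148,200.

West Reservoir: $145,400 | Pioneer Interchange: $136,400 | Lower Pavilion: $148,200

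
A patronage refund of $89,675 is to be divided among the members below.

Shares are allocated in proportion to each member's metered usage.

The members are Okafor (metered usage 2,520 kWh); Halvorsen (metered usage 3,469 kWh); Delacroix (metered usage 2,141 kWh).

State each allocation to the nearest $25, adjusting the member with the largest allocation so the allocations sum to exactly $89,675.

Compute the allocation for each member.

Okafor: $27,800 | Halvorsen: $38,250 | Delacroix: $23,625

Sum of metered usage: 8,130.
Proportional shares: Okafor 2,520/8,130 × $89,675 = 27,795.94; Halvorsen 3,469/8,130 × $89,675 = 38,263.54; Delacroix 2,141/8,130 × $89,675 = 23,615.52.
Rounded to nearest $25: Okafor $27,800; Halvorsen $38,275; Delacroix $23,625. Sum = $89,700.
Difference $89,675 − $89,700 = −$25 applied to largest allocation (Halvorsen): Halvorsen becomes $38,250.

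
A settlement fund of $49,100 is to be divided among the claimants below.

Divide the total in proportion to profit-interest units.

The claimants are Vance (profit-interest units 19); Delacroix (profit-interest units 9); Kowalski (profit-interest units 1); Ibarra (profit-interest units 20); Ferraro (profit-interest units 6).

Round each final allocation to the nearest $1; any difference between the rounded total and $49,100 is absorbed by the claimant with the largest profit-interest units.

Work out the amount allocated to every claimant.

Vance: $16,962 · Delacroix: $8,035 · Kowalski: $893 · Ibarra: $17,854 · Ferraro: $5,356

Combined profit-interest units = 55.
Unrounded shares: Vance 19/55 × $49,100 = 16,961.82; Delacroix 9/55 × $49,100 = 8,034.55; Kowalski 1/55 × $49,100 = 892.73; Ibarra 20/55 × $49,100 = 17,854.55; Ferraro 6/55 × $49,100 = 5,356.36.
After rounding ($1): Vance $16,962; Delacroix $8,035; Kowalski $893; Ibarra $17,855; Ferraro $5,356. Sum = $49,101.
Difference $49,100 − $49,101 = −$1 applied to largest profit-interest units (Ibarra): Ibarra becomes $17,854.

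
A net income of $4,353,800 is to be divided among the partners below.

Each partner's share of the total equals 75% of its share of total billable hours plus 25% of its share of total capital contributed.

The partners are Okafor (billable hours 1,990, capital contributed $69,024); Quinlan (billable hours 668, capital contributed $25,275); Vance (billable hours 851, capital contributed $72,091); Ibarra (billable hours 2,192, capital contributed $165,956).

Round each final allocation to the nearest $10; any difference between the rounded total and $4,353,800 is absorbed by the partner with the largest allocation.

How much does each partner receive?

Billable hours total 5,701; capital contributed total 332,346.
Blended shares (75% billable hours + 25% capital contributed): Okafor 0.3137; Quinlan 0.1069; Vance 0.1662; Ibarra 0.4132.
Pro-rata amounts: Okafor 1,365,865.29; Quinlan 465,385.89; Vance 723,527.19; Ibarra 1,799,021.63.
At nearest $10: Okafor $1,365,870; Quinlan $465,390; Vance $723,530; Ibarra $1,799,020. Sum = $4,353,810.
Difference $4,353,800 − $4,353,810 = −$10 applied to largest allocation (Ibarra): Ibarra becomes $1,799,010.

Okafor: $1,365,870; Quinlan: $465,390; Vance: $723,530; Ibarra: $1,799,010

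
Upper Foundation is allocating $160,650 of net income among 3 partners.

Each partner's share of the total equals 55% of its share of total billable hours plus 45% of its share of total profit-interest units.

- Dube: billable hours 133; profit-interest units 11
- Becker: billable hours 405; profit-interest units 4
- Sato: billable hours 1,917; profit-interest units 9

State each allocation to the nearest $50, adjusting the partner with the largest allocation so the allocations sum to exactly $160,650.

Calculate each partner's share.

Dube: $37,900; Becker: $26,650; Sato: $96,100

Totals — billable hours 2,455, profit-interest units 24.
Blended shares (55% billable hours + 45% profit-interest units): Dube 0.2360; Becker 0.1657; Sato 0.5982.
Raw shares: Dube 37,920.84; Becker 26,625.04; Sato 96,104.12.
At nearest $50: Dube $37,900; Becker $26,650; Sato $96,100. Sum = $160,650.
No rounding difference to absorb.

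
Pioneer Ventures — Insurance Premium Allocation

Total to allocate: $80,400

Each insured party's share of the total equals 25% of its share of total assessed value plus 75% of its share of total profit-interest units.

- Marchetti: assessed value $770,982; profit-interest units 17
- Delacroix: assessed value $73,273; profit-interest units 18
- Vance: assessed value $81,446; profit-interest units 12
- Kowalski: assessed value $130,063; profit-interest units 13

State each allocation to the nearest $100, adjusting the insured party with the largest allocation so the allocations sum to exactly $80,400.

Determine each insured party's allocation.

Marchetti: $31,800 | Delacroix: $19,500 | Vance: $13,600 | Kowalski: $15,500

Totals — assessed value 1,055,764, profit-interest units 60.
Combined weights (25% assessed value + 75% profit-interest units): Marchetti 0.3951; Delacroix 0.2424; Vance 0.1693; Kowalski 0.1933.
Proportional shares: Marchetti 31,763.22; Delacroix 19,485.00; Vance 13,610.60; Kowalski 15,541.18.
At nearest $100: Marchetti $31,800; Delacroix $19,500; Vance $13,600; Kowalski $15,500. Sum = $80,400.
Sum already equals the total — no adjustment.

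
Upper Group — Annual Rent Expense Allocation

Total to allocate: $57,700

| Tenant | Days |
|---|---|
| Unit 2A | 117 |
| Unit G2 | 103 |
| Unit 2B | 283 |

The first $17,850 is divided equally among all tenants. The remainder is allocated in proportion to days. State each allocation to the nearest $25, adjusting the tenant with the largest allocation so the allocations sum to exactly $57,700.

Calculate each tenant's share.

First tranche $17,850 split equally: $5,950 each.
Remainder $39,850 by days (total 503): Unit 2A 9,269.28 → $9,275; Unit G2 8,160.14 → $8,150; Unit 2B 22,420.58 → $22,425.
Totals: Unit 2A $5,950 + $9,275 = $15,225; Unit G2 $5,950 + $8,150 = $14,100; Unit 2B $5,950 + $22,425 = $28,375.

Unit 2A: $15,225; Unit G2: $14,100; Unit 2B: $28,375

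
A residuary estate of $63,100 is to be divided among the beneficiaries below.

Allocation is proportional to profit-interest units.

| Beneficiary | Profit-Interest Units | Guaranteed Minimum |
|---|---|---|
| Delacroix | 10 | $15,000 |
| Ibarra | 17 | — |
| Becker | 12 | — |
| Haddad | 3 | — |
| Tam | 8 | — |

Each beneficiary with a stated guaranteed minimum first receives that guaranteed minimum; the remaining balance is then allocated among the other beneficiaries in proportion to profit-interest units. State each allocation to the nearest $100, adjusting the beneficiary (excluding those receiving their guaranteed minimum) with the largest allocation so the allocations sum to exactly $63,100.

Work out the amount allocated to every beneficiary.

Minimums first: Delacroix $15,000. Balance $48,100.
Balance split over remaining profit-interest units 40: Ibarra 20,442.50 → $20,400; Becker 14,430.00 → $14,400; Haddad 3,607.50 → $3,600; Tam 9,620.00 → $9,600.
Rounding difference +$100 applied to Ibarra → $20,500.

Delacroix: $15,000 · Ibarra: $20,500 · Becker: $14,400 · Haddad: $3,600 · Tam: $9,600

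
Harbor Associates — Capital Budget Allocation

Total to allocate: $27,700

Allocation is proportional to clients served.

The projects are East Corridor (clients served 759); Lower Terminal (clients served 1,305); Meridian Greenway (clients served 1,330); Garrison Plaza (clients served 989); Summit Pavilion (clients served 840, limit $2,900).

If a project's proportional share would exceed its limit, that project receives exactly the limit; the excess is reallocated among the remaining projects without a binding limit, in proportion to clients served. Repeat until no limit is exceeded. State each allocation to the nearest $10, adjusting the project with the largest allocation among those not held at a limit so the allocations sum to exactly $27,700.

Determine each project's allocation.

East Corridor: $4,290; Lower Terminal: $7,380; Meridian Greenway: $7,530; Garrison Plaza: $5,600; Summit Pavilion: $2,900

Sum of clients served: 5,223.
Unconstrained shares: East Corridor 4,025.33; Lower Terminal 6,921.02; Meridian Greenway 7,053.61; Garrison Plaza 5,245.13; Summit Pavilion 4,454.91.
Cap binds for Summit Pavilion ($2,900); residual $24,800 reallocated over remaining clients served 4,383.
Redistributed shares: East Corridor 4,294.59 → $4,290; Lower Terminal 7,383.98 → $7,380; Meridian Greenway 7,525.44 → $7,530; Garrison Plaza 5,595.98 → $5,600.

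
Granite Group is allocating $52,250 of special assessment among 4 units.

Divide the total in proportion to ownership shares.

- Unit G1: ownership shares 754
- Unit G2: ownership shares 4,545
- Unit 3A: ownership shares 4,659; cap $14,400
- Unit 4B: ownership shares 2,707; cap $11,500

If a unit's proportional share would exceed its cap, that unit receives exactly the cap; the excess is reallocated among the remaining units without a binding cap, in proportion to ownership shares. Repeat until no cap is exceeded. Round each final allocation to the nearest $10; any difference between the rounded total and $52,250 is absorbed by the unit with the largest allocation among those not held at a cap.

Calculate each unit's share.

Unit G1: $3,750 · Unit G2: $22,600 · Unit 3A: $14,400 · Unit 4B: $11,500

Combined ownership shares = 12,665.
Proportional shares (ignoring caps): Unit G1 3,110.66; Unit G2 18,750.59; Unit 3A 19,220.90; Unit 4B 11,167.84.
Cap binds for Unit 3A ($14,400); balance $37,850 reallocated over remaining ownership shares 8,006.
Cap binds for Unit 4B ($11,500); balance $26,350 reallocated over remaining ownership shares 5,299.
Redistributed shares: Unit G1 3,749.37 → $3,750; Unit G2 22,600.63 → $22,600.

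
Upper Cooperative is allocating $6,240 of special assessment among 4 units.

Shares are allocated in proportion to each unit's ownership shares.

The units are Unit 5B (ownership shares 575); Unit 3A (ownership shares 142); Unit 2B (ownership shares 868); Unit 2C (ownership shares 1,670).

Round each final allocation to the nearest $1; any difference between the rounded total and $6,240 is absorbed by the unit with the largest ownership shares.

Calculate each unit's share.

Ownership shares total: 575 + 142 + 868 + 1,670 = 3,255.
Proportional shares: Unit 5B 1,102.30; Unit 3A 272.22; Unit 2B 1,664.00; Unit 2C 3,201.47.
Rounded to nearest $1: Unit 5B $1,102; Unit 3A $272; Unit 2B $1,664; Unit 2C $3,201. Sum = $6,239.
Difference $6,240 − $6,239 = +$1 applied to largest ownership shares (Unit 2C): Unit 2C becomes $3,202.

Unit 5B: $1,102 | Unit 3A: $272 | Unit 2B: $1,664 | Unit 2C: $3,202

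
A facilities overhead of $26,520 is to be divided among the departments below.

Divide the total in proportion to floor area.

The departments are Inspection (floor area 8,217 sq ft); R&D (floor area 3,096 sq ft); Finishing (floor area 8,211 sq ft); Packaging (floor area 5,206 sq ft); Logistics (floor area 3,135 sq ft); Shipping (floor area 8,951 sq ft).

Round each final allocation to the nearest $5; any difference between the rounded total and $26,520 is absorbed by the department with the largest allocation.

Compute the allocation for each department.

Inspection: $5,920; R&D: $2,230; Finishing: $5,915; Packaging: $3,750; Logistics: $2,260; Shipping: $6,445

Combined floor area = 36,816.
Proportional shares: Inspection 8,217/36,816 × $26,520 = 5,919.03; R&D 3,096/36,816 × $26,520 = 2,230.17; Finishing 8,211/36,816 × $26,520 = 5,914.70; Packaging 5,206/36,816 × $26,520 = 3,750.08; Logistics 3,135/36,816 × $26,520 = 2,258.26; Shipping 8,951/36,816 × $26,520 = 6,447.75.
Rounded to nearest $5: Inspection $5,920; R&D $2,230; Finishing $5,915; Packaging $3,750; Logistics $2,260; Shipping $6,450. Sum = $26,525.
Difference $26,520 − $26,525 = −$5 applied to largest allocation (Shipping): Shipping becomes $6,445.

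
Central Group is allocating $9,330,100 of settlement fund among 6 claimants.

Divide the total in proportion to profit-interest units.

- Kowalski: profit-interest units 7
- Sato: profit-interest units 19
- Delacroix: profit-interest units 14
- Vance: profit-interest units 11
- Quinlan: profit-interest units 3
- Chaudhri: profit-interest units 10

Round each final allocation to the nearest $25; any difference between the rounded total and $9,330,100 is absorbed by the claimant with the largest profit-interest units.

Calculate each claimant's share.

Total profit-interest units = 64.
Proportional shares: Kowalski 7/64 × $9,330,100 = 1,020,479.69; Sato 19/64 × $9,330,100 = 2,769,873.44; Delacroix 14/64 × $9,330,100 = 2,040,959.38; Vance 11/64 × $9,330,100 = 1,603,610.94; Quinlan 3/64 × $9,330,100 = 437,348.44; Chaudhri 10/64 × $9,330,100 = 1,457,828.12.
Rounded to nearest $25: Kowalski $1,020,475; Sato $2,769,875; Delacroix $2,040,950; Vance $1,603,600; Quinlan $437,350; Chaudhri $1,457,825. Sum = $9,330,075.
Difference $9,330,100 − $9,330,075 = +$25 applied to largest profit-interest units (Sato): Sato becomes $2,769,900.

Kowalski: $1,020,475 | Sato: $2,769,900 | Delacroix: $2,040,950 | Vance: $1,603,600 | Quinlan: $437,350 | Chaudhri: $1,457,825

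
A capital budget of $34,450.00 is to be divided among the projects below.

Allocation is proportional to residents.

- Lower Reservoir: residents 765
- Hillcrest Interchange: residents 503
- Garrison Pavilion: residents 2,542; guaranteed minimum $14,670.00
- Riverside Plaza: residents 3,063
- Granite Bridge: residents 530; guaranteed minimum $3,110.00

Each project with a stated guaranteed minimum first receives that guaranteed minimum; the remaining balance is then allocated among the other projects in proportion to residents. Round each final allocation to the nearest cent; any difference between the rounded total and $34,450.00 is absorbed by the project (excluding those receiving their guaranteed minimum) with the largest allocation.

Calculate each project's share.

Guaranteed amounts: Garrison Pavilion $14,670.00; Granite Bridge $3,110.00. Balance $16,670.00.
Balance split over remaining residents 4,331: Lower Reservoir 2,944.4816 → $2,944.48; Hillcrest Interchange 1,936.0448 → $1,936.04; Riverside Plaza 11,789.4736 → $11,789.47.
Rounding difference +$0.01 applied to Riverside Plaza → $11,789.48.

Lower Reservoir: $2,944.48 · Hillcrest Interchange: $1,936.04 · Garrison Pavilion: $14,670.00 · Riverside Plaza: $11,789.48 · Granite Bridge: $3,110.00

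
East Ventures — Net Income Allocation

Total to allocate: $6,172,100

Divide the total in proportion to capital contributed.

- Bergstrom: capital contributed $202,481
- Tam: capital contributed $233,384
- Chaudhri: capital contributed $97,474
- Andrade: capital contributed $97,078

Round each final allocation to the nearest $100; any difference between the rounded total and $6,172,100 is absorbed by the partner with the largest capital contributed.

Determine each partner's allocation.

Combined capital contributed = 202,481 + 233,384 + 97,474 + 97,078 = 630,417.
Raw shares: Bergstrom 1,982,390.99; Tam 2,284,946.93; Chaudhri 954,319.56; Andrade 950,442.52.
After rounding ($100): Bergstrom $1,982,400; Tam $2,284,900; Chaudhri $954,300; Andrade $950,400. Sum = $6,172,000.
Difference $6,172,100 − $6,172,000 = +$100 applied to largest capital contributed (Tam): Tam becomes $2,285,000.

Bergstrom: $1,982,400 · Tam: $2,285,000 · Chaudhri: $954,300 · Andrade: $950,400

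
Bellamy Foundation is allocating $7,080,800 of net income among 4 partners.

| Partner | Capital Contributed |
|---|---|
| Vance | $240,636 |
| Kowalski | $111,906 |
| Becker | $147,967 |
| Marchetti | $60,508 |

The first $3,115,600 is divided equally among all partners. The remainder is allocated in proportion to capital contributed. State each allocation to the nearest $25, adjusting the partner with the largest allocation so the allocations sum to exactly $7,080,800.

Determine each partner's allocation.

First tranche $3,115,600 split equally: $778,900 each.
Remainder $3,965,200 by capital contributed (total 561,017): Vance 1,700,786.01 → $1,700,775; Kowalski 790,938.01 → $790,950; Becker 1,045,812.78 → $1,045,825; Marchetti 427,663.19 → $427,675.
Rounding difference −$25 on remainder applied to Vance.
Totals: Vance $778,900 + $1,700,750 = $2,479,650; Kowalski $778,900 + $790,950 = $1,569,850; Becker $778,900 + $1,045,825 = $1,824,725; Marchetti $778,900 + $427,675 = $1,206,575.

Vance: $2,479,650; Kowalski: $1,569,850; Becker: $1,824,725; Marchetti: $1,206,575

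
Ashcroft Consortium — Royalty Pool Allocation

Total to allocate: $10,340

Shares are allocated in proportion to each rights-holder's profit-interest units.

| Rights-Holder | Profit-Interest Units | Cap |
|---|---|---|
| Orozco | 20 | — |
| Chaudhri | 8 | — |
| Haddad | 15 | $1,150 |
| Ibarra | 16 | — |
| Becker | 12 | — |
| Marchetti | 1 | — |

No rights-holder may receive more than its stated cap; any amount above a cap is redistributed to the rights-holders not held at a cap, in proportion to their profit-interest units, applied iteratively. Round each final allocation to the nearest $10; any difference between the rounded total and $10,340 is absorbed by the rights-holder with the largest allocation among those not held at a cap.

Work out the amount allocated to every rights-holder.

Orozco: $3,230 | Chaudhri: $1,290 | Haddad: $1,150 | Ibarra: $2,580 | Becker: $1,930 | Marchetti: $160

Sum of profit-interest units: 72.
Pro-rata shares before constraints: Orozco 2,872.22; Chaudhri 1,148.89; Haddad 2,154.17; Ibarra 2,297.78; Becker 1,723.33; Marchetti 143.61.
Capped: Haddad ($1,150); balance $9,190 reallocated over remaining profit-interest units 57.
Shares after redistribution: Orozco 3,224.56 → $3,220; Chaudhri 1,289.82 → $1,290; Ibarra 2,579.65 → $2,580; Becker 1,934.74 → $1,930; Marchetti 161.23 → $160.
Rounding difference +$10 applied to Orozco → $3,230.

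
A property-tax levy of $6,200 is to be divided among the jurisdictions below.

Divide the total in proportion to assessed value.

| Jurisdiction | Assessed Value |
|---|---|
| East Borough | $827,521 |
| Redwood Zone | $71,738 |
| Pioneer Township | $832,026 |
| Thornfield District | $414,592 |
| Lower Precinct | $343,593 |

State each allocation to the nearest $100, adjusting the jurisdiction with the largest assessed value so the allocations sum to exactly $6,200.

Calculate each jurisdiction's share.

Total assessed value = 2,489,470.
Proportional shares: East Borough 827,521/2,489,470 × $6,200 = 2,060.93; Redwood Zone 71,738/2,489,470 × $6,200 = 178.66; Pioneer Township 832,026/2,489,470 × $6,200 = 2,072.15; Thornfield District 414,592/2,489,470 × $6,200 = 1,032.54; Lower Precinct 343,593/2,489,470 × $6,200 = 855.71.
Rounded to nearest $100: East Borough $2,100; Redwood Zone $200; Pioneer Township $2,100; Thornfield District $1,000; Lower Precinct $900. Sum = $6,300.
Difference $6,200 − $6,300 = −$100 applied to largest assessed value (Pioneer Township): Pioneer Township becomes $2,000.

East Borough: $2,100 | Redwood Zone: $200 | Pioneer Township: $2,000 | Thornfield District: $1,000 | Lower Precinct: $900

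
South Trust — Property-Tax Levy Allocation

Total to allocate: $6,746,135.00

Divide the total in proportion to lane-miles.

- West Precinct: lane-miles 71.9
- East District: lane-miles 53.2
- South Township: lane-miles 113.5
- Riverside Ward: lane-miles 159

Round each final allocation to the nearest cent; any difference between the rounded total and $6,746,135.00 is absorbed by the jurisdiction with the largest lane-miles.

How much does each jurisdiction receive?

Combined lane-miles = 71.9 + 53.2 + 113.5 + 159 = 397.6.
Raw shares: West Precinct 1,219,937.3906; East District 902,651.8662; South Township 1,925,770.4288; Riverside Ward 2,697,775.3144.
At nearest cent: West Precinct $1,219,937.39; East District $902,651.87; South Township $1,925,770.43; Riverside Ward $2,697,775.31. Sum = $6,746,135.00.
No rounding difference to absorb.

West Precinct: $1,219,937.39 · East District: $902,651.87 · South Township: $1,925,770.43 · Riverside Ward: $2,697,775.31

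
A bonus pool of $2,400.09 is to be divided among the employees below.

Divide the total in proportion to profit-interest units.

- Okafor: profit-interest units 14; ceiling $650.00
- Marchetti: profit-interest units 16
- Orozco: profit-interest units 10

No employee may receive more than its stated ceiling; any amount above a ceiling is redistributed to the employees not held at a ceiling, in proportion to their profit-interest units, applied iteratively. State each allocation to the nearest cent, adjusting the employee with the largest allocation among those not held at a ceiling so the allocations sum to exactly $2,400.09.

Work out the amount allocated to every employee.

Okafor: $650.00; Marchetti: $1,076.98; Orozco: $673.11

Sum of profit-interest units: 40.
Pro-rata shares before constraints: Okafor 840.0315; Marchetti 960.0360; Orozco 600.0225.
Cap binds for Okafor ($650.00); balance $1,750.09 reallocated over remaining profit-interest units 26.
Redistributed shares: Marchetti 1,076.9785 → $1,076.98; Orozco 673.1115 → $673.11.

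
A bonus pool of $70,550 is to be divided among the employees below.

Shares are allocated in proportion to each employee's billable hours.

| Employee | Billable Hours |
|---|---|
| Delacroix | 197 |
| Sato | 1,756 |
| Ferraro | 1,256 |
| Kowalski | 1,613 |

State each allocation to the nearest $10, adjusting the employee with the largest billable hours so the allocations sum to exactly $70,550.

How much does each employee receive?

Combined billable hours = 197 + 1,756 + 1,256 + 1,613 = 4,822.
Pro-rata amounts: Delacroix 2,882.28; Sato 25,691.79; Ferraro 18,376.36; Kowalski 23,599.57.
At nearest $10: Delacroix $2,880; Sato $25,690; Ferraro $18,380; Kowalski $23,600. Sum = $70,550.
Rounded total matches; no reconciliation needed.

Delacroix: $2,880 · Sato: $25,690 · Ferraro: $18,380 · Kowalski: $23,600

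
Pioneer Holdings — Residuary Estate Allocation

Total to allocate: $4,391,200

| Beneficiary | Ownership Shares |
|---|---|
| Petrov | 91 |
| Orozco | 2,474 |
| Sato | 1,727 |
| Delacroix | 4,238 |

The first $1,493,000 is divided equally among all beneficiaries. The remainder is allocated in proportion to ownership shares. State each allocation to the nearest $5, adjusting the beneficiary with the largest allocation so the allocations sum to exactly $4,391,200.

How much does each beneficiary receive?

$1,493,000 shared equally gives $373,250 per beneficiary.
Remainder $2,898,200 by ownership shares (total 8,530): Petrov 30,918.66 → $30,920; Orozco 840,579.93 → $840,580; Sato 586,775.08 → $586,775; Delacroix 1,439,926.33 → $1,439,925.
Totals: Petrov $373,250 + $30,920 = $404,170; Orozco $373,250 + $840,580 = $1,213,830; Sato $373,250 + $586,775 = $960,025; Delacroix $373,250 + $1,439,925 = $1,813,175.

Petrov: $404,170; Orozco: $1,213,830; Sato: $960,025; Delacroix: $1,813,175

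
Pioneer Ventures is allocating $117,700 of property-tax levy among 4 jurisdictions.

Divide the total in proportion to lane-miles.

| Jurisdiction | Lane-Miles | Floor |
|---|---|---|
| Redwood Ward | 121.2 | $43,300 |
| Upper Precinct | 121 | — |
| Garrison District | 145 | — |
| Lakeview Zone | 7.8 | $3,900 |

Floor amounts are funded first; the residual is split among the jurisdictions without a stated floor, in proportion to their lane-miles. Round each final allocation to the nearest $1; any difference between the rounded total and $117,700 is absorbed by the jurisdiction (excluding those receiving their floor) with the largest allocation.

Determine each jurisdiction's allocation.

Redwood Ward: $43,300 · Upper Precinct: $32,070 · Garrison District: $38,430 · Lakeview Zone: $3,900

Fund the minimums — Redwood Ward $43,300; Lakeview Zone $3,900. Balance $70,500.
Balance split over remaining lane-miles 266: Upper Precinct 32,069.55 → $32,070; Garrison District 38,430.45 → $38,430.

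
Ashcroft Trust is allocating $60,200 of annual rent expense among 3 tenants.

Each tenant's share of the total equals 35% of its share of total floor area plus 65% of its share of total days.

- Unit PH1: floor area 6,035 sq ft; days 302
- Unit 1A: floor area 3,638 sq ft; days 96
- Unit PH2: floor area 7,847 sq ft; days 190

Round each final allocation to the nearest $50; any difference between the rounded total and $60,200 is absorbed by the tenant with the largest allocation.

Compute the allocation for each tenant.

Totals — floor area 17,520, days 588.
Composite weights (35% floor area + 65% days): Unit PH1 0.4544; Unit 1A 0.1788; Unit PH2 0.3668.
Raw shares: Unit PH1 27,355.23; Unit 1A 10,763.72; Unit PH2 22,081.05.
At nearest $50: Unit PH1 $27,350; Unit 1A $10,750; Unit PH2 $22,100. Sum = $60,200.
Rounded total matches; no reconciliation needed.

Unit PH1: $27,350; Unit 1A: $10,750; Unit PH2: $22,100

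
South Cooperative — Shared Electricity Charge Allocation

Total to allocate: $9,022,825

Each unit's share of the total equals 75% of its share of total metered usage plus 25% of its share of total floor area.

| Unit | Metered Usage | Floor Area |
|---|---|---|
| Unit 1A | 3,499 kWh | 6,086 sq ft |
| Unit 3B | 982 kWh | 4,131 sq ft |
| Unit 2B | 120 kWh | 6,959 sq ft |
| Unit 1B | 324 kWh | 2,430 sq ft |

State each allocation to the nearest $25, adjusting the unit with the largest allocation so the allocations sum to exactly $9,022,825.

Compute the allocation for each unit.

Unit 1A: $5,507,950 | Unit 3B: $1,824,575 | Unit 2B: $965,525 | Unit 1B: $724,775

Metered usage total 4,925; floor area total 19,606.
Composite weights (75% metered usage + 25% floor area): Unit 1A 0.6104; Unit 3B 0.2022; Unit 2B 0.1070; Unit 1B 0.0803.
Proportional shares: Unit 1A 5,507,951.35; Unit 3B 1,824,580.77; Unit 2B 965,529.82; Unit 1B 724,763.06.
At nearest $25: Unit 1A $5,507,950; Unit 3B $1,824,575; Unit 2B $965,525; Unit 1B $724,775. Sum = $9,022,825.
No rounding difference to absorb.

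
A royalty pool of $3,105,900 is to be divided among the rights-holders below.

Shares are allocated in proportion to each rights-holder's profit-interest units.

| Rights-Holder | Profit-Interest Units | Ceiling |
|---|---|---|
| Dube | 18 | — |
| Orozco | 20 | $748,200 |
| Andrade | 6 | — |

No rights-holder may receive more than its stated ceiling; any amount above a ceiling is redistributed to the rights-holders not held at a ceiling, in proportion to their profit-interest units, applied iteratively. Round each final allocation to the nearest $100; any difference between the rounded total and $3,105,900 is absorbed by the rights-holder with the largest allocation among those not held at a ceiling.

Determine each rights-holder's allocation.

Dube: $1,768,300 | Orozco: $748,200 | Andrade: $589,400

Combined profit-interest units = 44.
Unconstrained shares: Dube 1,270,595.45; Orozco 1,411,772.73; Andrade 423,531.82.
Cap binds for Orozco ($748,200); remaining pool $2,357,700 reallocated over remaining profit-interest units 24.
Shares after redistribution: Dube 1,768,275.00 → $1,768,300; Andrade 589,425.00 → $589,400.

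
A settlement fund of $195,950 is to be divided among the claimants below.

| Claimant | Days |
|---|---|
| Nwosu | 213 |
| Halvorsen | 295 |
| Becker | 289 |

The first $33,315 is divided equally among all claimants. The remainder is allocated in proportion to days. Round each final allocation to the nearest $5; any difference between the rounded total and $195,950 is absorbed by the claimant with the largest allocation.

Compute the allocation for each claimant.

Nwosu: $54,570; Halvorsen: $71,300; Becker: $70,080

Equal tier: $33,315 ÷ 3 = $11,105 apiece.
Remainder $162,635 by days (total 797): Nwosu 43,464.56 → $43,465; Halvorsen 60,197.40 → $60,195; Becker 58,973.04 → $58,975.
Totals: Nwosu $11,105 + $43,465 = $54,570; Halvorsen $11,105 + $60,195 = $71,300; Becker $11,105 + $58,975 = $70,080.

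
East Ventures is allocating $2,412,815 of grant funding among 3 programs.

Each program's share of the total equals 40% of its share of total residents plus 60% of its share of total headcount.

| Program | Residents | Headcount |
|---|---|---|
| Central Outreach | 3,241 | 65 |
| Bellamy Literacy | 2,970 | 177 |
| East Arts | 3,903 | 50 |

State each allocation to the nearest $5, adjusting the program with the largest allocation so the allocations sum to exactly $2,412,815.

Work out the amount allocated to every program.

Residents total 10,114; headcount total 292.
Blended shares (40% residents + 60% headcount): Central Outreach 0.2617; Bellamy Literacy 0.4812; East Arts 0.2571.
Unrounded shares: Central Outreach 631,531.18; Bellamy Literacy 1,160,949.04; East Arts 620,334.78.
After rounding ($5): Central Outreach $631,530; Bellamy Literacy $1,160,950; East Arts $620,335. Sum = $2,412,815.
No rounding difference to absorb.

Central Outreach: $631,530 | Bellamy Literacy: $1,160,950 | East Arts: $620,335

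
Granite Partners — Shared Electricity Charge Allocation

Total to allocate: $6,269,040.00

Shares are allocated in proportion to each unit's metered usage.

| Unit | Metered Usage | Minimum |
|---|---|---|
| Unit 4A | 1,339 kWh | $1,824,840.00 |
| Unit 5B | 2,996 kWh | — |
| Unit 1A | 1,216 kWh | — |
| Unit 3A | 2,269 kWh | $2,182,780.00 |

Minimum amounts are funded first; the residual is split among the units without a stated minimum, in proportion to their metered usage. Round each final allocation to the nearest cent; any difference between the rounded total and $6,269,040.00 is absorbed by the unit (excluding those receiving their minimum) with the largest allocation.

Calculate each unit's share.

Unit 4A: $1,824,840.00; Unit 5B: $1,608,550.41; Unit 1A: $652,869.59; Unit 3A: $2,182,780.00

Fund the minimums — Unit 4A $1,824,840.00; Unit 3A $2,182,780.00. Residual $2,261,420.00.
Residual split over remaining metered usage 4,212: Unit 5B 1,608,550.4084 → $1,608,550.41; Unit 1A 652,869.5916 → $652,869.59.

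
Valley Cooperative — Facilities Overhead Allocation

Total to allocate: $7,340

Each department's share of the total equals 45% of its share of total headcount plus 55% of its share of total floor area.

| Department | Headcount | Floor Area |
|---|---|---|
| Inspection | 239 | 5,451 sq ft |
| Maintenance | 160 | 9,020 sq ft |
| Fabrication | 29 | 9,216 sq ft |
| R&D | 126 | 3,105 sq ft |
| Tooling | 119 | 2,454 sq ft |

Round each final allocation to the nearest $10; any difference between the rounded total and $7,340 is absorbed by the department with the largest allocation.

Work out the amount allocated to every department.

Inspection: $1,930 · Maintenance: $2,030 · Fabrication: $1,410 · R&D: $1,050 · Tooling: $920

Totals — headcount 673, floor area 29,246.
Combined weights (45% headcount + 55% floor area): Inspection 0.2623; Maintenance 0.2766; Fabrication 0.1927; R&D 0.1426; Tooling 0.1257.
Pro-rata amounts: Inspection 1,925.42; Maintenance 2,030.34; Fabrication 1,414.47; R&D 1,046.99; Tooling 922.78.
Rounded to nearest $10: Inspection $1,930; Maintenance $2,030; Fabrication $1,410; R&D $1,050; Tooling $920. Sum = $7,340.
Sum already equals the total — no adjustment.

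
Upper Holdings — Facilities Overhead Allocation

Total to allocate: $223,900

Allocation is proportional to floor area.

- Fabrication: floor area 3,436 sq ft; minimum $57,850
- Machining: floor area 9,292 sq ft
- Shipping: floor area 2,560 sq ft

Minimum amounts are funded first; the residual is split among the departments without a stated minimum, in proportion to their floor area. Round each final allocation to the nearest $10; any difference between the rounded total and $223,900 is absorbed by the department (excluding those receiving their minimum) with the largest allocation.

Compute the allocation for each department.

Fabrication: $57,850 · Machining: $130,180 · Shipping: $35,870

Fund the minimums — Fabrication $57,850. Remaining pool $166,050.
Remaining pool split over remaining floor area 11,852: Machining 130,183.65 → $130,180; Shipping 35,866.35 → $35,870.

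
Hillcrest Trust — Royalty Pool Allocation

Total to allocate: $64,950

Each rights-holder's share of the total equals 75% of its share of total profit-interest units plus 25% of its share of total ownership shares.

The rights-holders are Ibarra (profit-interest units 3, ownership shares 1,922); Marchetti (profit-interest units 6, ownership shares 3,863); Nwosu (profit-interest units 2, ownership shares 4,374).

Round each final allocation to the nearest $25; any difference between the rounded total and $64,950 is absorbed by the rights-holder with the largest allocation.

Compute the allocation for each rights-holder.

Ibarra: $16,350; Marchetti: $32,750; Nwosu: $15,850

Profit-interest units total 11; ownership shares total 10,159.
Combined weights (75% profit-interest units + 25% ownership shares): Ibarra 0.2518; Marchetti 0.5042; Nwosu 0.2440.
Raw shares: Ibarra 16,357.23; Marchetti 32,744.83; Nwosu 15,847.94.
At nearest $25: Ibarra $16,350; Marchetti $32,750; Nwosu $15,850. Sum = $64,950.
Sum already equals the total — no adjustment.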